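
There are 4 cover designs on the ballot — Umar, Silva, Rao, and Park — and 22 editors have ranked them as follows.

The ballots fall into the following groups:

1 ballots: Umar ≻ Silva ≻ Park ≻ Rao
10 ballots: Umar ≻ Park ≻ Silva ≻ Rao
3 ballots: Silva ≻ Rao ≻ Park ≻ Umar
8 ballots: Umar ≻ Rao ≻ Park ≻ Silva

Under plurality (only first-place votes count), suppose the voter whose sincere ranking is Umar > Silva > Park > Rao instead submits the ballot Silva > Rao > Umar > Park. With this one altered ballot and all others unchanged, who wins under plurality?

First-place totals with the altered ballot: Umar 18, Silva 4, Rao 0, Park 0.
The winner is unchanged: still Umar.

Umar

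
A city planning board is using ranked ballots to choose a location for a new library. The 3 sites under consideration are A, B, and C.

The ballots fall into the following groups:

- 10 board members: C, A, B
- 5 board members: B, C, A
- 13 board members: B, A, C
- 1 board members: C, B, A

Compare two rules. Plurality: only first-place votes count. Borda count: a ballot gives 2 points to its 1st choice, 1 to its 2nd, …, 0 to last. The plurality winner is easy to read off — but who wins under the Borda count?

B

Plurality first-place counts: A 0, B 18, C 11 → B.
Borda totals: A 23, B 37, C 27 → B.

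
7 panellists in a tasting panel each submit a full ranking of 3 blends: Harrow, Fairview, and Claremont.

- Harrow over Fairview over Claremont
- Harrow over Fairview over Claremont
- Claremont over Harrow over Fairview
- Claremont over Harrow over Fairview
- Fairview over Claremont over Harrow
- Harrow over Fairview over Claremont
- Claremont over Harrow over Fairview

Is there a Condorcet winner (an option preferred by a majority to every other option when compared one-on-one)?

Head-to-head results (7 voters total):
Harrow vs Fairview: Harrow wins 6–1.
Harrow vs Claremont: Claremont wins 4–3.
Fairview vs Claremont: Fairview wins 4–3.
No candidate beats all others: Harrow beats Fairview beats Claremont beats Harrow, a majority cycle.

No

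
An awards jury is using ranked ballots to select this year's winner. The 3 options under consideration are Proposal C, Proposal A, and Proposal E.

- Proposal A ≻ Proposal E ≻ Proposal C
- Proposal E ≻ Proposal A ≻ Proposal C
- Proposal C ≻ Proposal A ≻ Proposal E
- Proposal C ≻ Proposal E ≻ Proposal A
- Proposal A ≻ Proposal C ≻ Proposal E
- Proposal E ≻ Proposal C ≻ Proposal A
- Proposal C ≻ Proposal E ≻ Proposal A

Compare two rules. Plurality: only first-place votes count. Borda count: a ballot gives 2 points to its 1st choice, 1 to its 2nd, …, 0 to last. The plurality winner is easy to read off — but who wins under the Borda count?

Plurality first-place counts: Proposal C 3, Proposal A 2, Proposal E 2 → Proposal C.
Borda totals: Proposal C 8, Proposal A 6, Proposal E 7 → Proposal C.

Proposal C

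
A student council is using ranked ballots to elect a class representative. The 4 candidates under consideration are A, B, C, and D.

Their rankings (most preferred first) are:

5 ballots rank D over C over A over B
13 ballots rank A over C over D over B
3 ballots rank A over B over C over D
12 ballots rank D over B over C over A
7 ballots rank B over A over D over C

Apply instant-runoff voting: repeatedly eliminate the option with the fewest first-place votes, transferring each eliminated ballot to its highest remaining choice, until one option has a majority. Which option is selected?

A

Round 1: D 17, A 16, B 7, C 0. C has the fewest and is eliminated.
Round 2: D 17, A 16, B 7. B has the fewest and is eliminated.
Round 3: A 23, D 17. A has a majority.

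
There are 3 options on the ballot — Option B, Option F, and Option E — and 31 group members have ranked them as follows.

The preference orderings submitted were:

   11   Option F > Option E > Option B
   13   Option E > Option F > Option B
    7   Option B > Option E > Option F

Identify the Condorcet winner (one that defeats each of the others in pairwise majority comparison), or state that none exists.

Option E

Head-to-head results (31 voters total):
Option B vs Option F: Option F wins 24–7.
Option B vs Option E: Option E wins 24–7.
Option F vs Option E: Option E wins 20–11.
Option E beats each rival — Option B (24–7), Option F (20–11) — so Option E is the Condorcet winner.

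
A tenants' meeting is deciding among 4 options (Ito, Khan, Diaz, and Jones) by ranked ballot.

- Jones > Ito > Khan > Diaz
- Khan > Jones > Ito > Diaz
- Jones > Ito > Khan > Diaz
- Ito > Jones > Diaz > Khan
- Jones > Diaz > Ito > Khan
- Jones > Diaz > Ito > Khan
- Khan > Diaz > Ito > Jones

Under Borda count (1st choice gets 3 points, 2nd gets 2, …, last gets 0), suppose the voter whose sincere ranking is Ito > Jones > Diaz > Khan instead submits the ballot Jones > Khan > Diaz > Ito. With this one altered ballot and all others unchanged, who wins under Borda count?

Borda totals with the altered ballot: Ito 8, Khan 10, Diaz 7, Jones 17.
The winner is unchanged: still Jones.

Jones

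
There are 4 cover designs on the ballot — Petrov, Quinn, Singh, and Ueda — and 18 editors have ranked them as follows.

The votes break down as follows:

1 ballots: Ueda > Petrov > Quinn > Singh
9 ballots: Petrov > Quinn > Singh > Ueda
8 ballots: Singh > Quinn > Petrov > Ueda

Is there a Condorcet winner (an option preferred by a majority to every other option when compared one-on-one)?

Yes

Head-to-head results (18 voters total):
Petrov vs Quinn: Petrov wins 10–8.
Petrov vs Singh: Petrov wins 10–8.
Petrov vs Ueda: Petrov wins 17–1.
Quinn vs Singh: Quinn wins 10–8.
Quinn vs Ueda: Quinn wins 17–1.
Singh vs Ueda: Singh wins 17–1.
Petrov beats each rival — Quinn (10–8), Singh (10–8), Ueda (17–1) — so Petrov is the Condorcet winner.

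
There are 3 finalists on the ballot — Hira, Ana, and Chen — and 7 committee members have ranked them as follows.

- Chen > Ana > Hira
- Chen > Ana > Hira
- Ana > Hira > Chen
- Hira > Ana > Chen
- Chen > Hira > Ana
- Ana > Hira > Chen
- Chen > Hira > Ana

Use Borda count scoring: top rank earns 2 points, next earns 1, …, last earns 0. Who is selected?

Chen

Borda scores:
  Hira: 0 + 0 + 1 + 2 + 1 + 1 + 1 = 6
  Ana: 1 + 1 + 2 + 1 + 0 + 2 + 0 = 7
  Chen: 2 + 2 + 0 + 0 + 2 + 0 + 2 = 8
Chen has the highest total.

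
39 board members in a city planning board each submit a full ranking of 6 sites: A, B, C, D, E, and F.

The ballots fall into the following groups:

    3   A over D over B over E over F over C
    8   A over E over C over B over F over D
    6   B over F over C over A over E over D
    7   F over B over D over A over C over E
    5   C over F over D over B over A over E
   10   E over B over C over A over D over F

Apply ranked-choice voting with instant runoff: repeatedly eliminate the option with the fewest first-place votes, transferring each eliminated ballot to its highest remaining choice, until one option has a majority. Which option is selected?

Round 1: A 11, E 10, F 7, B 6, C 5, D 0. D has the fewest and is eliminated.
Round 2: A 11, E 10, F 7, B 6, C 5. C has the fewest and is eliminated.
Round 3: F 12, A 11, E 10, B 6. B has the fewest and is eliminated.
Round 4: F 18, A 11, E 10. E has the fewest and is eliminated.
Round 5: A 21, F 18. A has a majority.

A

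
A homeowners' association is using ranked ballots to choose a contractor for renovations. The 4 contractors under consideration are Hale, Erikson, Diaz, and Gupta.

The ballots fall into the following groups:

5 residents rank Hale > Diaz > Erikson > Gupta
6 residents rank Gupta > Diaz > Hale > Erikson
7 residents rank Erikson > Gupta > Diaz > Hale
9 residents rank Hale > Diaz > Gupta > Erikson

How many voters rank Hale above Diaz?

14

Ballots ranking Hale above Diaz: 5+9 = 14.
Ballots ranking Diaz above Hale: 6+7 = 13.
So 14 of 27 voters prefer Hale to Diaz.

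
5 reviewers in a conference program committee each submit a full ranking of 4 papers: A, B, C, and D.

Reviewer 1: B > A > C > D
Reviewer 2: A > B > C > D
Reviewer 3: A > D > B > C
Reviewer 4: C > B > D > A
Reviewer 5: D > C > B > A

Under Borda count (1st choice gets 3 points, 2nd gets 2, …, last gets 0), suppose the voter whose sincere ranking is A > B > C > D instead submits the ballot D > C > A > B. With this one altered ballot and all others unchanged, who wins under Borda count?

Borda totals with the altered ballot: A 6, B 7, C 8, D 9.
The switch changes the winner from B to D.

D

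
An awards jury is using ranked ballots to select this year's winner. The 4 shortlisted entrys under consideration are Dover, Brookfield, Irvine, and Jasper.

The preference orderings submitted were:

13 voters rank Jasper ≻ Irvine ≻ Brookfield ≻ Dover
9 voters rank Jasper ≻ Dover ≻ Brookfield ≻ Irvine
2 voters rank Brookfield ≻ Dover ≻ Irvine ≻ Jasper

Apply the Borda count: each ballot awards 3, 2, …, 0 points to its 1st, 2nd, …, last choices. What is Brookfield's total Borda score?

28

Borda scores:
  Dover: 13·0 + 9·2 + 2·2 = 22
  Brookfield: 13·1 + 9·1 + 2·3 = 28
  Irvine: 13·2 + 9·0 + 2·1 = 28
  Jasper: 13·3 + 9·3 + 2·0 = 66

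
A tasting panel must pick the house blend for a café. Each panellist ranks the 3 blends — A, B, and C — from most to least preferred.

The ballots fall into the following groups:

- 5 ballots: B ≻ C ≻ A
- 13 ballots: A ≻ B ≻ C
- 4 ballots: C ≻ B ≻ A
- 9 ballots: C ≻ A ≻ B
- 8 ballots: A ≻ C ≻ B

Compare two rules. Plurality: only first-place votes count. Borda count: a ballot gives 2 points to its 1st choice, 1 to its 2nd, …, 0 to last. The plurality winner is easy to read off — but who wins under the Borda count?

A

Plurality first-place counts: A 21, B 5, C 13 → A.
Borda totals: A 51, B 27, C 39 → A.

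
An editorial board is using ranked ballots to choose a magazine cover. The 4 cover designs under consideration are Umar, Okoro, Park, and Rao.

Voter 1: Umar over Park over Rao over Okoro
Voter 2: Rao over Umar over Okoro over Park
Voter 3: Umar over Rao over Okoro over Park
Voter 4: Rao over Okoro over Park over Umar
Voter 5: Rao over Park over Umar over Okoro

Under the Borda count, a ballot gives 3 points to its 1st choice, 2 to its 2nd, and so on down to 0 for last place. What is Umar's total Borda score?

9

Borda scores:
  Umar: 3 + 2 + 3 + 0 + 1 = 9
  Okoro: 0 + 1 + 1 + 2 + 0 = 4
  Park: 2 + 0 + 0 + 1 + 2 = 5
  Rao: 1 + 3 + 2 + 3 + 3 = 12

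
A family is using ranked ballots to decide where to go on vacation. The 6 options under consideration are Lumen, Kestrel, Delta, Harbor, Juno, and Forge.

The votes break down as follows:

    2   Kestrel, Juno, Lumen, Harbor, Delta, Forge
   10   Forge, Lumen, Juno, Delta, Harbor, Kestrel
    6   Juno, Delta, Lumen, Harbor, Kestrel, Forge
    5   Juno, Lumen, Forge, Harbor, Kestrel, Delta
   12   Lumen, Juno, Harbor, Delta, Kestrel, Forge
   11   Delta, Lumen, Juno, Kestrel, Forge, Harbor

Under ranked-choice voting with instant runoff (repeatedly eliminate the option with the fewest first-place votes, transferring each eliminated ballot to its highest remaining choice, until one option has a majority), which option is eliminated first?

Round 1: Lumen 12, Delta 11, Juno 11, Forge 10, Kestrel 2, Harbor 0. Harbor has the fewest and is eliminated.
Round 2: Lumen 12, Delta 11, Juno 11, Forge 10, Kestrel 2. Kestrel has the fewest and is eliminated.
Round 3: Juno 13, Lumen 12, Delta 11, Forge 10. Forge has the fewest and is eliminated.
Round 4: Lumen 22, Juno 13, Delta 11. Delta has the fewest and is eliminated.
Round 5: Lumen 33, Juno 13. Lumen has a majority.

Harbor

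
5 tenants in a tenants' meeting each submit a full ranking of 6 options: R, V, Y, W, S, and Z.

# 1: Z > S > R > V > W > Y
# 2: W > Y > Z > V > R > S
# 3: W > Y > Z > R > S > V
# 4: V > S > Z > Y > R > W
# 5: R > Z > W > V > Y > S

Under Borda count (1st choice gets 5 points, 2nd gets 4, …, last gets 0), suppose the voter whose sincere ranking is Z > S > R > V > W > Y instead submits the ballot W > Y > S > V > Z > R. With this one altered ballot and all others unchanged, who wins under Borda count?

W

Borda totals with the altered ballot: R 9, V 11, Y 15, W 18, S 8, Z 14.
The switch changes the winner from Z to W.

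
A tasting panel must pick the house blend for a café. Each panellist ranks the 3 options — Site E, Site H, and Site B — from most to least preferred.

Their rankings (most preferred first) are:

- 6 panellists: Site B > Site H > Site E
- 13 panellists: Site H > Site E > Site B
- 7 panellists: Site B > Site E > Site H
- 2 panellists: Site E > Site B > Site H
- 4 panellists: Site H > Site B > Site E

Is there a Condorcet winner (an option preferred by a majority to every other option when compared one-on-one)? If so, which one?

Head-to-head results (32 voters total):
Site E vs Site H: Site H wins 23–9.
Site E vs Site B: Site B wins 17–15.
Site H vs Site B: Site H wins 17–15.
Site H beats each rival — Site E (23–9), Site B (17–15) — so Site H is the Condorcet winner.

Site H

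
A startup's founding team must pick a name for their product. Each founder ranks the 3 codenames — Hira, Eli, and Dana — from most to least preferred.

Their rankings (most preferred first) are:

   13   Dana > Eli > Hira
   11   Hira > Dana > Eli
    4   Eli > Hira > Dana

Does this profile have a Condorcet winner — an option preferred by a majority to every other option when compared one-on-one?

No

Head-to-head results (28 voters total):
Hira vs Eli: Eli wins 17–11.
Hira vs Dana: Hira wins 15–13.
Eli vs Dana: Dana wins 24–4.
No candidate beats all others: Hira beats Dana beats Eli beats Hira, a majority cycle.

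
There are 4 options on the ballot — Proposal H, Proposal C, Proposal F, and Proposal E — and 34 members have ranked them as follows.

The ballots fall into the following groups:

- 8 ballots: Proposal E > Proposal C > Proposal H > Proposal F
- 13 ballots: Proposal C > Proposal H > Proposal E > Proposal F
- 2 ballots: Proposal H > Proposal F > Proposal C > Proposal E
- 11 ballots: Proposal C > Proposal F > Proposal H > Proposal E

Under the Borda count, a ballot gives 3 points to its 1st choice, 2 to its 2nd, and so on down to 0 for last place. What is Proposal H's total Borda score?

Borda scores:
  Proposal H: 8·1 + 13·2 + 2·3 + 11·1 = 51
  Proposal C: 8·2 + 13·3 + 2·1 + 11·3 = 90
  Proposal F: 8·0 + 13·0 + 2·2 + 11·2 = 26
  Proposal E: 8·3 + 13·1 + 2·0 + 11·0 = 37

51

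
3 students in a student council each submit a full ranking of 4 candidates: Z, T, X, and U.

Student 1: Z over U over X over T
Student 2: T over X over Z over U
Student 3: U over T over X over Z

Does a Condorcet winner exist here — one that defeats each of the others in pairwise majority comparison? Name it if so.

Head-to-head results (3 voters total):
Z vs T: T wins 2–1.
Z vs X: X wins 2–1.
Z vs U: Z wins 2–1.
T vs X: T wins 2–1.
T vs U: U wins 2–1.
X vs U: U wins 2–1.
No candidate beats all others: Z beats U beats T beats Z, a majority cycle.

There is no Condorcet winner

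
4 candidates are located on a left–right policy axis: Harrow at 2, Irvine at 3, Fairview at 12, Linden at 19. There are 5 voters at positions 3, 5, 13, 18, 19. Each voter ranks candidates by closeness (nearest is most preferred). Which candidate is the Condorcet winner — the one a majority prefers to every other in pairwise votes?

Fairview

With single-peaked preferences on a line, the Condorcet winner is the candidate closest to the median voter.
The median voter (position 13) is closest to Fairview at 12.
Check: Fairview vs Irvine — voters closer to Fairview: 3 of 5.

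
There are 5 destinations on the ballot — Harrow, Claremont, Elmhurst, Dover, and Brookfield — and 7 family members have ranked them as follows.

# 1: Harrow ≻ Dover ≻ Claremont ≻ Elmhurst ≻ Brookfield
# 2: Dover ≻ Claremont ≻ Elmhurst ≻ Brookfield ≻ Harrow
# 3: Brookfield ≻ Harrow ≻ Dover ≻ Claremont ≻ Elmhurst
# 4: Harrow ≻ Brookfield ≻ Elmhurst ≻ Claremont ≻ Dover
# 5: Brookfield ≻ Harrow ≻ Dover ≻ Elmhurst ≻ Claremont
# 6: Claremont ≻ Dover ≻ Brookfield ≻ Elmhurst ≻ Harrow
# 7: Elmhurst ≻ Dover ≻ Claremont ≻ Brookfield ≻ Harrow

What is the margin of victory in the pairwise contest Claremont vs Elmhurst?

1

Ballots ranking Claremont above Elmhurst: 4.
Ballots ranking Elmhurst above Claremont: 3.
Claremont wins 4–3, a margin of 1.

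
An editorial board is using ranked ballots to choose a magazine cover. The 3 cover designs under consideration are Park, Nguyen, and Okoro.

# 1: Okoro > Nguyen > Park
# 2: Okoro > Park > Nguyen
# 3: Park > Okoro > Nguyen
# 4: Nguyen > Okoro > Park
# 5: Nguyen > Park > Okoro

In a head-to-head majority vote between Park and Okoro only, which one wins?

Ballots ranking Park above Okoro: 2.
Ballots ranking Okoro above Park: 3.
Okoro wins the head-to-head, 3–2.

Okoro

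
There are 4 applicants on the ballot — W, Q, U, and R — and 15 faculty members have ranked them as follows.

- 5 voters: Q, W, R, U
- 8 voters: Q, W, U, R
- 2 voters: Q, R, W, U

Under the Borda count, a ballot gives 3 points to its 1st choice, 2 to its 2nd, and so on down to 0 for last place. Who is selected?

Q

Borda scores:
  W: 5·2 + 8·2 + 2·1 = 28
  Q: 5·3 + 8·3 + 2·3 = 45
  U: 5·0 + 8·1 + 2·0 = 8
  R: 5·1 + 8·0 + 2·2 = 9
Q has the highest total.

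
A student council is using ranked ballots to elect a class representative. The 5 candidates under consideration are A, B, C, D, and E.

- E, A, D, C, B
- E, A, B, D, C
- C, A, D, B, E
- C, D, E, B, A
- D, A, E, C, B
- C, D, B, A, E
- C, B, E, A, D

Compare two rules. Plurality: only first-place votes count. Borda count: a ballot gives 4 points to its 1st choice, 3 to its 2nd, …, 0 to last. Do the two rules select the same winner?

Yes

Plurality first-place counts: A 0, B 0, C 4, D 1, E 2 → C.
Borda totals: A 14, B 9, C 18, D 15, E 14 → C.
The two rules agree on C.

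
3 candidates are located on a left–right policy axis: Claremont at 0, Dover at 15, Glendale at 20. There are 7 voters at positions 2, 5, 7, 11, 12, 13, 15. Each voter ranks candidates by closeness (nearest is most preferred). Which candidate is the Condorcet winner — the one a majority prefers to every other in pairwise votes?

With single-peaked preferences on a line, the Condorcet winner is the candidate closest to the median voter.
The median voter (position 11) is closest to Dover at 15.
Check: Dover vs Claremont — voters closer to Dover: 4 of 7.

Dover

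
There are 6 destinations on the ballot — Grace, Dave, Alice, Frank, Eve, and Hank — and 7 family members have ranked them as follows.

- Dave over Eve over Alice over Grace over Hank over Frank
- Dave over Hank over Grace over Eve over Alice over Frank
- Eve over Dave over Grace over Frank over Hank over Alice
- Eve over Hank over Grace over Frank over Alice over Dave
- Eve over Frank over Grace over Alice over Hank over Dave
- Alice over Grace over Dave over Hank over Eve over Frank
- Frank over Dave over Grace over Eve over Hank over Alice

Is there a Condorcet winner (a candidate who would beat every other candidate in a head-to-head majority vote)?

Yes

Head-to-head results (7 voters total):
Grace vs Dave: Dave wins 4–3.
Grace vs Alice: Grace wins 5–2.
Grace vs Frank: Grace wins 5–2.
Grace vs Eve: Eve wins 4–3.
Grace vs Hank: Grace wins 5–2.
Dave vs Alice: Dave wins 4–3.
Dave vs Frank: Dave wins 4–3.
Dave vs Eve: Dave wins 4–3.
Dave vs Hank: Dave wins 5–2.
Alice vs Frank: Frank wins 4–3.
Alice vs Eve: Eve wins 6–1.
Alice vs Hank: Hank wins 4–3.
Frank vs Eve: Eve wins 6–1.
Frank vs Hank: Hank wins 4–3.
Eve vs Hank: Eve wins 5–2.
Dave beats each rival — Grace (4–3), Alice (4–3), Frank (4–3), Eve (4–3), Hank (5–2) — so Dave is the Condorcet winner.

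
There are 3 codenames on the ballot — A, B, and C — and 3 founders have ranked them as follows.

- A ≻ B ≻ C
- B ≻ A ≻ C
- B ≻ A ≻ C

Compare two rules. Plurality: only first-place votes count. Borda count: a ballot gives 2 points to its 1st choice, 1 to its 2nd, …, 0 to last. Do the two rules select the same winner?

Plurality first-place counts: A 1, B 2, C 0 → B.
Borda totals: A 4, B 5, C 0 → B.
The two rules agree on B.

Yes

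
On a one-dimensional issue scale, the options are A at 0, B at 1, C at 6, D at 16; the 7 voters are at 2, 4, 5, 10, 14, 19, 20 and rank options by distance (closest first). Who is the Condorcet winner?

C

With single-peaked preferences on a line, the Condorcet winner is the candidate closest to the median voter.
The median voter (position 10) is closest to C at 6.
Check: C vs A — voters closer to C: 6 of 7.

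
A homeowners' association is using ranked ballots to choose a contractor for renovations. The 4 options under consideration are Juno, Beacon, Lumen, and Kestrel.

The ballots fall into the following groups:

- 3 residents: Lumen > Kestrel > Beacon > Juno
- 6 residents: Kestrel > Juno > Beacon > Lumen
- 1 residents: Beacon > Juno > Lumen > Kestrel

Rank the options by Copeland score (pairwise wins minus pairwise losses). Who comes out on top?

Kestrel

Pairwise results:
  Juno vs Beacon: Juno wins 6–4.
  Juno vs Lumen: Juno wins 7–3.
  Juno vs Kestrel: Kestrel wins 9–1.
  Beacon vs Lumen: Beacon wins 7–3.
  Beacon vs Kestrel: Kestrel wins 9–1.
  Lumen vs Kestrel: Kestrel wins 6–4.
Copeland scores (wins − losses):
  Juno: 2 − 1 = 1
  Beacon: 1 − 2 = -1
  Lumen: 0 − 3 = -3
  Kestrel: 3 − 0 = 3
Kestrel has the best Copeland score.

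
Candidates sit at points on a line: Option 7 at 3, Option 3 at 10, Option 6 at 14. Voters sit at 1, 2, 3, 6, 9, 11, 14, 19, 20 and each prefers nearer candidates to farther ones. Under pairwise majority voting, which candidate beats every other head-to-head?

With single-peaked preferences on a line, the Condorcet winner is the candidate closest to the median voter.
The median voter (position 9) is closest to Option 3 at 10.
Check: Option 3 vs Option 7 — voters closer to Option 3: 5 of 9.

Option 3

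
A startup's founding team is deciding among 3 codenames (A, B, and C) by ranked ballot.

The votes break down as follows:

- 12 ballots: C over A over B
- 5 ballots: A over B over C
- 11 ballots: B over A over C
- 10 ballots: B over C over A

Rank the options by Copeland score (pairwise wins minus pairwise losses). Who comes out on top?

B

Pairwise results:
  A vs B: B wins 21–17.
  A vs C: C wins 22–16.
  B vs C: B wins 26–12.
Copeland scores (wins − losses):
  A: 0 − 2 = -2
  B: 2 − 0 = 2
  C: 1 − 1 = 0
B has the best Copeland score.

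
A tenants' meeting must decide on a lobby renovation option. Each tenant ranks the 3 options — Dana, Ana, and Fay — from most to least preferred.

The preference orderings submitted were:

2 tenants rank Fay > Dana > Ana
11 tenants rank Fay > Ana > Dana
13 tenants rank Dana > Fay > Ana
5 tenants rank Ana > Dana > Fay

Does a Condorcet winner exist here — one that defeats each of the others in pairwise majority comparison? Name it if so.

None — there is no Condorcet winner

Head-to-head results (31 voters total):
Dana vs Ana: Ana wins 16–15.
Dana vs Fay: Dana wins 18–13.
Ana vs Fay: Fay wins 26–5.
No candidate beats all others: Dana beats Fay beats Ana beats Dana, a majority cycle.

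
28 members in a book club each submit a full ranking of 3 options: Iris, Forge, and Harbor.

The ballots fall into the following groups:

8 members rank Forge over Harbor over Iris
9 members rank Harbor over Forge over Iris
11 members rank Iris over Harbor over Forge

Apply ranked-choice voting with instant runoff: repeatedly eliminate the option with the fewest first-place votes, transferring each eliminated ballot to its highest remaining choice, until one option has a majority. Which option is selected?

Round 1: Iris 11, Harbor 9, Forge 8. Forge has the fewest and is eliminated.
Round 2: Harbor 17, Iris 11. Harbor has a majority.

Harbor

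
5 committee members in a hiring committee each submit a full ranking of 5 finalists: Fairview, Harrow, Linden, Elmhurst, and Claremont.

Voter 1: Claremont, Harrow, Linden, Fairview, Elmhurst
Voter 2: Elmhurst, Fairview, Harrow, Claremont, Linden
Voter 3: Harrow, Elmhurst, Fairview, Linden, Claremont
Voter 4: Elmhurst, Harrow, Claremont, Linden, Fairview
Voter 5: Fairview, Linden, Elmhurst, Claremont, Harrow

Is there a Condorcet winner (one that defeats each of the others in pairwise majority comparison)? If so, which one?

Head-to-head results (5 voters total):
Fairview vs Harrow: Harrow wins 3–2.
Fairview vs Linden: Fairview wins 3–2.
Fairview vs Elmhurst: Elmhurst wins 3–2.
Fairview vs Claremont: Fairview wins 3–2.
Harrow vs Linden: Harrow wins 4–1.
Harrow vs Elmhurst: Elmhurst wins 3–2.
Harrow vs Claremont: Harrow wins 3–2.
Linden vs Elmhurst: Elmhurst wins 3–2.
Linden vs Claremont: Claremont wins 3–2.
Elmhurst vs Claremont: Elmhurst wins 4–1.
Elmhurst beats each rival — Fairview (3–2), Harrow (3–2), Linden (3–2), Claremont (4–1) — so Elmhurst is the Condorcet winner.

Elmhurst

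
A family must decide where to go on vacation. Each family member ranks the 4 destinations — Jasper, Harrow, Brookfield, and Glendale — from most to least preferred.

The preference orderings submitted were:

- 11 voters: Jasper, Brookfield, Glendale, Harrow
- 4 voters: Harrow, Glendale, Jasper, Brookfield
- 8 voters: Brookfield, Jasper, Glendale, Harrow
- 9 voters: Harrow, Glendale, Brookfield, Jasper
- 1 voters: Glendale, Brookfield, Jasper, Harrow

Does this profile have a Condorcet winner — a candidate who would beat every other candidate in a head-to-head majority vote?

Yes

Head-to-head results (33 voters total):
Jasper vs Harrow: Jasper wins 20–13.
Jasper vs Brookfield: Brookfield wins 18–15.
Jasper vs Glendale: Jasper wins 19–14.
Harrow vs Brookfield: Brookfield wins 20–13.
Harrow vs Glendale: Glendale wins 20–13.
Brookfield vs Glendale: Brookfield wins 19–14.
Brookfield beats each rival — Jasper (18–15), Harrow (20–13), Glendale (19–14) — so Brookfield is the Condorcet winner.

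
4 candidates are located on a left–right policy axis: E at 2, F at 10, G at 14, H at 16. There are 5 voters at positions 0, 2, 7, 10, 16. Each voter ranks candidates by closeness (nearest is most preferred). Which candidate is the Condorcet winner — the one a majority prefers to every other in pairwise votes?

F

With single-peaked preferences on a line, the Condorcet winner is the candidate closest to the median voter.
The median voter (position 7) is closest to F at 10.
Check: F vs E — voters closer to F: 3 of 5.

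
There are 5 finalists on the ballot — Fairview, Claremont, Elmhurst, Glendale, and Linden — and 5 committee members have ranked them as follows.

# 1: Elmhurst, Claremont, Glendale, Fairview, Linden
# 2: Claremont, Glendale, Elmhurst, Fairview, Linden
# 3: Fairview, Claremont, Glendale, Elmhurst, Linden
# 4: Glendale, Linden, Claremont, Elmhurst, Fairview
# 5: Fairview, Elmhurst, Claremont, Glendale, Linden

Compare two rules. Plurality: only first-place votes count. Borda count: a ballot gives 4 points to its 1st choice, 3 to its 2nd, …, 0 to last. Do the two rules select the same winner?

No

Plurality first-place counts: Fairview 2, Claremont 1, Elmhurst 1, Glendale 1, Linden 0 → Fairview.
Borda totals: Fairview 10, Claremont 14, Elmhurst 11, Glendale 12, Linden 3 → Claremont.
The two rules disagree: plurality picks Fairview, Borda picks Claremont.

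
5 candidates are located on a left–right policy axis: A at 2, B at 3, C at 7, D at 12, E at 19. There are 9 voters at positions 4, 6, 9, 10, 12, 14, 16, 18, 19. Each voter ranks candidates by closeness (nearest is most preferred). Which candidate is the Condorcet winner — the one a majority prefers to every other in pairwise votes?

With single-peaked preferences on a line, the Condorcet winner is the candidate closest to the median voter.
The median voter (position 12) is closest to D at 12.
Check: D vs C — voters closer to D: 6 of 9.

D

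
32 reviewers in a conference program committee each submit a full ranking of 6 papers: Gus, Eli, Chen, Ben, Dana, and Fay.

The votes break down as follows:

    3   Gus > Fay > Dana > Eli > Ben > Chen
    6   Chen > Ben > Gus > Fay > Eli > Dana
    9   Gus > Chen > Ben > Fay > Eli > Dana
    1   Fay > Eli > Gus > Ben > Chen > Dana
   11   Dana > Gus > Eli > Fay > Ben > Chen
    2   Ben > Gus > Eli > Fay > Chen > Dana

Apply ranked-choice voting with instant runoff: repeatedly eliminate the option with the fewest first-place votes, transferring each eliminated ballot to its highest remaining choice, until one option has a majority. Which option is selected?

Gus

Round 1: Gus 12, Dana 11, Chen 6, Ben 2, Fay 1, Eli 0. Eli has the fewest and is eliminated.
Round 2: Gus 12, Dana 11, Chen 6, Ben 2, Fay 1. Fay has the fewest and is eliminated.
Round 3: Gus 13, Dana 11, Chen 6, Ben 2. Ben has the fewest and is eliminated.
Round 4: Gus 15, Dana 11, Chen 6. Chen has the fewest and is eliminated.
Round 5: Gus 21, Dana 11. Gus has a majority.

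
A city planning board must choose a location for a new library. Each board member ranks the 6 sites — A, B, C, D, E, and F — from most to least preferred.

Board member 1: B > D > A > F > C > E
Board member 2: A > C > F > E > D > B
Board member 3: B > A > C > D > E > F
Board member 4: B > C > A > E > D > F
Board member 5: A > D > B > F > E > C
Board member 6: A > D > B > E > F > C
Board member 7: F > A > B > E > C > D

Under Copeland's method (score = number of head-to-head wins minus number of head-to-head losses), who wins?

Pairwise results:
  A vs B: A wins 4–3.
  A vs C: A wins 6–1.
  A vs D: A wins 6–1.
  A vs E: A wins 7–0.
  A vs F: A wins 6–1.
  B vs C: B wins 6–1.
  B vs D: B wins 4–3.
  B vs E: B wins 6–1.
  B vs F: B wins 5–2.
  C vs D: C wins 4–3.
  C vs E: C wins 4–3.
  C vs F: F wins 4–3.
  D vs E: D wins 4–3.
  D vs F: D wins 5–2.
  E vs F: F wins 4–3.
Copeland scores (wins − losses):
  A: 5 − 0 = 5
  B: 4 − 1 = 3
  C: 2 − 3 = -1
  D: 2 − 3 = -1
  E: 0 − 5 = -5
  F: 2 − 3 = -1
A has the best Copeland score.

A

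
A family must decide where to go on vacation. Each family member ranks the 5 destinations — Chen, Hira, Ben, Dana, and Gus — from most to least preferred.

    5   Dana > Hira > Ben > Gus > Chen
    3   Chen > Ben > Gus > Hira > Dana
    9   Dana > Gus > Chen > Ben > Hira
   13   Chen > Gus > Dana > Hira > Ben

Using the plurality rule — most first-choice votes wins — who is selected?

First-place vote totals:
  Chen: 16
  Hira: 0
  Ben: 0
  Dana: 14
  Gus: 0
Chen has the most first-place votes.

Chen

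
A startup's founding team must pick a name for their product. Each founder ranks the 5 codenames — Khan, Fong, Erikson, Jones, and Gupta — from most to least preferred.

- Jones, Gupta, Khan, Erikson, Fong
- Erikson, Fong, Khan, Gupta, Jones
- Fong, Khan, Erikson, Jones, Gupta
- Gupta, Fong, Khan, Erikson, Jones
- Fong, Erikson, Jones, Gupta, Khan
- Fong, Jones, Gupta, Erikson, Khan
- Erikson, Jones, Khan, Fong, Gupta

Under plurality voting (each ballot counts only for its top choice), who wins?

First-place vote totals:
  Khan: 0
  Fong: 3
  Erikson: 2
  Jones: 1
  Gupta: 1
Fong has the most first-place votes.

Fong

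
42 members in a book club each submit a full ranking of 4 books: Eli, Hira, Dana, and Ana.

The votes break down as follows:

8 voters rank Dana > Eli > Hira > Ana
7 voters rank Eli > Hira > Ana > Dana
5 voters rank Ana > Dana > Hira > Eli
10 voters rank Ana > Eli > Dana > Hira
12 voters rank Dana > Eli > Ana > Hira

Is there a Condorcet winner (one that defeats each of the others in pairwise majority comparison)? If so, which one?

Head-to-head results (42 voters total):
Eli vs Hira: Eli wins 37–5.
Eli vs Dana: Dana wins 25–17.
Eli vs Ana: Eli wins 27–15.
Hira vs Dana: Dana wins 35–7.
Hira vs Ana: Ana wins 27–15.
Dana vs Ana: Ana wins 22–20.
No candidate beats all others: Eli beats Ana beats Dana beats Eli, a majority cycle.

There is no Condorcet winner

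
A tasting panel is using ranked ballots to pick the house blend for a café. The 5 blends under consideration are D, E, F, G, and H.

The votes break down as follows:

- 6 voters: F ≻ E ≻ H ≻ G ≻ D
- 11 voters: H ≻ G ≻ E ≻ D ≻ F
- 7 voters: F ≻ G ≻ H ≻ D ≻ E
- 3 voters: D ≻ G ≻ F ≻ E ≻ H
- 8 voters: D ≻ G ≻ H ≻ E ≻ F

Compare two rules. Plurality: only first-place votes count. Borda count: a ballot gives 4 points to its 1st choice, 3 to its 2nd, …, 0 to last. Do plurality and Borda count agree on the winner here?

No

Plurality first-place counts: D 11, E 0, F 13, G 0, H 11 → F.
Borda totals: D 62, E 51, F 58, G 93, H 86 → G.
The two rules disagree: plurality picks F, Borda picks G.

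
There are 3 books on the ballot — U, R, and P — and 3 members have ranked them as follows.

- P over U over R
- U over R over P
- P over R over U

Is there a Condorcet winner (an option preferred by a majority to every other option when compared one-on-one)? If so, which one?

P

Head-to-head results (3 voters total):
U vs R: U wins 2–1.
U vs P: P wins 2–1.
R vs P: P wins 2–1.
P beats each rival — U (2–1), R (2–1) — so P is the Condorcet winner.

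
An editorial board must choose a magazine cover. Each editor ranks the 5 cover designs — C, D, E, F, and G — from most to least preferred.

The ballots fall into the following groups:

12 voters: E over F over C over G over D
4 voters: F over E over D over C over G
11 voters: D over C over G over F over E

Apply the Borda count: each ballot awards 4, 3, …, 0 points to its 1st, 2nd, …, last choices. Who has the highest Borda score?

F

Borda scores:
  C: 12·2 + 4·1 + 11·3 = 61
  D: 12·0 + 4·2 + 11·4 = 52
  E: 12·4 + 4·3 + 11·0 = 60
  F: 12·3 + 4·4 + 11·1 = 63
  G: 12·1 + 4·0 + 11·2 = 34
F has the highest total.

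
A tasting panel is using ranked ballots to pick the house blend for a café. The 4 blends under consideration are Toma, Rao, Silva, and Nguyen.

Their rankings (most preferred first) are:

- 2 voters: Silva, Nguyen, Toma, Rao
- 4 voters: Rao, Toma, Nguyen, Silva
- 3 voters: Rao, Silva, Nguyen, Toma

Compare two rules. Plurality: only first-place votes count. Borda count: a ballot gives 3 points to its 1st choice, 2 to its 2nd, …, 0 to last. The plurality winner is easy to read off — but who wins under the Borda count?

Rao

Plurality first-place counts: Toma 0, Rao 7, Silva 2, Nguyen 0 → Rao.
Borda totals: Toma 10, Rao 21, Silva 12, Nguyen 11 → Rao.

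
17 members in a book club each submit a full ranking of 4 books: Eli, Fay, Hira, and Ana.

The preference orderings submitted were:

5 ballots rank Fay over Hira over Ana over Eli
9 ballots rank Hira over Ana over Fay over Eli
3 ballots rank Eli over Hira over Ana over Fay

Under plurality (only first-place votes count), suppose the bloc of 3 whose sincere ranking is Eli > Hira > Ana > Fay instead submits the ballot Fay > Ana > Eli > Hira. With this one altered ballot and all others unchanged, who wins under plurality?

Hira

First-place totals with the altered ballot: Eli 0, Fay 8, Hira 9, Ana 0.
The winner is unchanged: still Hira.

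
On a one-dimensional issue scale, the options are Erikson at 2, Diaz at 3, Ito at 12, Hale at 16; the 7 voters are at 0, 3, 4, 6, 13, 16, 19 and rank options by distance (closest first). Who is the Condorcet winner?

With single-peaked preferences on a line, the Condorcet winner is the candidate closest to the median voter.
The median voter (position 6) is closest to Diaz at 3.
Check: Diaz vs Ito — voters closer to Diaz: 4 of 7.

Diaz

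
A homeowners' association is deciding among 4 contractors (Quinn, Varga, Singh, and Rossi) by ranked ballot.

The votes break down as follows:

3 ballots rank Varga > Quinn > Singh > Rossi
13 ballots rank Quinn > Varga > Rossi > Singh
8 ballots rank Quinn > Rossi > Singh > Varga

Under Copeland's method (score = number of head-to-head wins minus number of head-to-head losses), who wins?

Pairwise results:
  Quinn vs Varga: Quinn wins 21–3.
  Quinn vs Singh: Quinn wins 24–0.
  Quinn vs Rossi: Quinn wins 24–0.
  Varga vs Singh: Varga wins 16–8.
  Varga vs Rossi: Varga wins 16–8.
  Singh vs Rossi: Rossi wins 21–3.
Copeland scores (wins − losses):
  Quinn: 3 − 0 = 3
  Varga: 2 − 1 = 1
  Singh: 0 − 3 = -3
  Rossi: 1 − 2 = -1
Quinn has the best Copeland score.

Quinn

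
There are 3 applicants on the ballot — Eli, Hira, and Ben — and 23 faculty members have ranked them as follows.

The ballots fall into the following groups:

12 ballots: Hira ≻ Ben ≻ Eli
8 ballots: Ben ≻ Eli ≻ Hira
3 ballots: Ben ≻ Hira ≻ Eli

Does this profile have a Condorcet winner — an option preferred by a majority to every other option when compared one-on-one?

Head-to-head results (23 voters total):
Eli vs Hira: Hira wins 15–8.
Eli vs Ben: Ben wins 23–0.
Hira vs Ben: Hira wins 12–11.
Hira beats each rival — Eli (15–8), Ben (12–11) — so Hira is the Condorcet winner.

Yes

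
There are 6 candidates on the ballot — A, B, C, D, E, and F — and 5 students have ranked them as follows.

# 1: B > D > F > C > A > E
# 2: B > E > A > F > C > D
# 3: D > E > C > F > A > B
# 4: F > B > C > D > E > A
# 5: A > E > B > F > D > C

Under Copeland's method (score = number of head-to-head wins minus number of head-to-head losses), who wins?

Pairwise results:
  A vs B: B wins 3–2.
  A vs C: C wins 3–2.
  A vs D: D wins 3–2.
  A vs E: E wins 3–2.
  A vs F: F wins 3–2.
  B vs C: B wins 4–1.
  B vs D: B wins 4–1.
  B vs E: B wins 3–2.
  B vs F: B wins 3–2.
  C vs D: D wins 3–2.
  C vs E: E wins 3–2.
  C vs F: F wins 4–1.
  D vs E: D wins 3–2.
  D vs F: F wins 3–2.
  E vs F: E wins 3–2.
Copeland scores (wins − losses):
  A: 0 − 5 = -5
  B: 5 − 0 = 5
  C: 1 − 4 = -3
  D: 3 − 2 = 1
  E: 3 − 2 = 1
  F: 3 − 2 = 1
B has the best Copeland score.

B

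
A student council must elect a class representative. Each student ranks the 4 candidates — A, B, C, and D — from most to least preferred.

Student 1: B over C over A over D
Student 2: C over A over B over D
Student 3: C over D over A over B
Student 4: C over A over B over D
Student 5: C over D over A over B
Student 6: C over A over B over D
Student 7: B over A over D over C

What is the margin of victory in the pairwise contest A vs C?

Ballots ranking A above C: 1.
Ballots ranking C above A: 6.
C wins 6–1, a margin of 5.

5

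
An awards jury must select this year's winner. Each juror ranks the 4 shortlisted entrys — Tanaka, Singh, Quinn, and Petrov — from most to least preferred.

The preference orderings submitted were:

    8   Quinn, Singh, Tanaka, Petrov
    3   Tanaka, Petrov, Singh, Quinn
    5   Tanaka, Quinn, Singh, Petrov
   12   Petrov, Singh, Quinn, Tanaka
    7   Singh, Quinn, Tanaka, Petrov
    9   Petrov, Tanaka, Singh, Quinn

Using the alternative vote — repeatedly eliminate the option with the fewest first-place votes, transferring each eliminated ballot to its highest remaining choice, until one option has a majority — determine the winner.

Round 1: Petrov 21, Tanaka 8, Quinn 8, Singh 7. Singh has the fewest and is eliminated.
Round 2: Petrov 21, Quinn 15, Tanaka 8. Tanaka has the fewest and is eliminated.
Round 3: Petrov 24, Quinn 20. Petrov has a majority.

Petrov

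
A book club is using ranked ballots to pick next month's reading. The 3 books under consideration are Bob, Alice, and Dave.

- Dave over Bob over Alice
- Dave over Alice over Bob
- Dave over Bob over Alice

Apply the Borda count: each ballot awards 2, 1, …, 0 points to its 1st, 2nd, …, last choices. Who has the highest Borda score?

Borda scores:
  Bob: 1 + 0 + 1 = 2
  Alice: 0 + 1 + 0 = 1
  Dave: 2 + 2 + 2 = 6
Dave has the highest total.

Dave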